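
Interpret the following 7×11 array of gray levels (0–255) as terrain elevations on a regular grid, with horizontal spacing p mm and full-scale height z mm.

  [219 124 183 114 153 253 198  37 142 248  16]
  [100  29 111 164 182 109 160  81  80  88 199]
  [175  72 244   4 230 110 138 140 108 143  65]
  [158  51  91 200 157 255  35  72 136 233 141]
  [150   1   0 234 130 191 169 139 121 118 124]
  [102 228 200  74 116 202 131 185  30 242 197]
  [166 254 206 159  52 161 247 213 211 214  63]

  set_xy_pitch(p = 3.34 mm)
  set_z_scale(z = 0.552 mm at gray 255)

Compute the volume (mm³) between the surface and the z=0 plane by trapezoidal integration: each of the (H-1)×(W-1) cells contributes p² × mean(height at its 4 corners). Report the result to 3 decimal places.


201.399

height_mm = gray/255 × 0.552; cell vol = 3.34² × mean(4 corners)
unit = 3.34² × 0.552 / (4×255) = 0.00603715 mm³ per gray-sum
row 0: Σ corner-gray over 10 cells = 5446  → 32.8783
row 1: Σ corner-gray over 10 cells = 4925  → 29.7330
row 2: Σ corner-gray over 10 cells = 5377  → 32.4617
row 3: Σ corner-gray over 10 cells = 5239  → 31.6286
row 4: Σ corner-gray over 10 cells = 5595  → 33.7778
row 5: Σ corner-gray over 10 cells = 6778  → 40.9198
Σ rows: total corner-gray = 33360  → 201.3993 mm³


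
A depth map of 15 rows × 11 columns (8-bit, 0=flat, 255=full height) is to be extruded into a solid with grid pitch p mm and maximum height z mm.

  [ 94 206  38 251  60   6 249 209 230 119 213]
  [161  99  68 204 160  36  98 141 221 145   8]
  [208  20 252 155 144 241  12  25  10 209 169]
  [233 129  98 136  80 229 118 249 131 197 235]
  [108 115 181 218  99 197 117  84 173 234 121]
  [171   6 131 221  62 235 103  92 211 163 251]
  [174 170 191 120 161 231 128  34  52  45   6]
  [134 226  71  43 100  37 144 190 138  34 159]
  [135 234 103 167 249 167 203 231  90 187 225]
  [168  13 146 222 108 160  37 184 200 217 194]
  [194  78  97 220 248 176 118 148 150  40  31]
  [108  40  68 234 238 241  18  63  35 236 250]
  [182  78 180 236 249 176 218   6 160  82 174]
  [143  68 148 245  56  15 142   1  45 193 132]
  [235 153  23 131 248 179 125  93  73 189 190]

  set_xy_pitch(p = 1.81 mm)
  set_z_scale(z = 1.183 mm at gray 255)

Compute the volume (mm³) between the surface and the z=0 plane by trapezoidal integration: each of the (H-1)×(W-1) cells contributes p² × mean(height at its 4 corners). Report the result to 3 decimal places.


296.964

height_mm = gray/255 × 1.183; cell vol = 1.81² × mean(4 corners)
unit = 1.81² × 1.183 / (4×255) = 0.00379963 mm³ per gray-sum
row 0: Σ corner-gray over 10 cells = 5556  → 21.1108
row 1: Σ corner-gray over 10 cells = 5026  → 19.0970
row 2: Σ corner-gray over 10 cells = 5715  → 21.7149
row 3: Σ corner-gray over 10 cells = 6267  → 23.8123
row 4: Σ corner-gray over 10 cells = 5935  → 22.5508
row 5: Σ corner-gray over 10 cells = 5314  → 20.1913
row 6: Σ corner-gray over 10 cells = 4703  → 17.8697
row 7: Σ corner-gray over 10 cells = 5881  → 22.3456
row 8: Σ corner-gray over 10 cells = 6558  → 24.9180
row 9: Σ corner-gray over 10 cells = 5711  → 21.6997
row 10: Σ corner-gray over 10 cells = 5479  → 20.8182
row 11: Σ corner-gray over 10 cells = 5830  → 22.1519
row 12: Σ corner-gray over 10 cells = 5227  → 19.8607
row 13: Σ corner-gray over 10 cells = 4954  → 18.8234
Σ rows: total corner-gray = 78156  → 296.9642 mm³


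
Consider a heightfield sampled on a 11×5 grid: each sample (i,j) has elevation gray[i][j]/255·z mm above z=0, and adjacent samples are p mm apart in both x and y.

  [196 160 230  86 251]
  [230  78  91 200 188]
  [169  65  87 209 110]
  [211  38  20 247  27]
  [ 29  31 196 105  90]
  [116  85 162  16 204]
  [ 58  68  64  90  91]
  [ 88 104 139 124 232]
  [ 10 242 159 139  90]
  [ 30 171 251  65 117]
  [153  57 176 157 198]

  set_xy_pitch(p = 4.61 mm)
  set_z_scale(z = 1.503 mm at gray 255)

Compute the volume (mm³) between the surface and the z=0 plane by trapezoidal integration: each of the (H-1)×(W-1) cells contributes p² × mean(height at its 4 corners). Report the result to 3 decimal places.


616.729

height_mm = gray/255 × 1.503; cell vol = 4.61² × mean(4 corners)
unit = 4.61² × 1.503 / (4×255) = 0.0313156 mm³ per gray-sum
row 0: Σ corner-gray over 4 cells = 2555  → 80.0113
row 1: Σ corner-gray over 4 cells = 2157  → 67.5477
row 2: Σ corner-gray over 4 cells = 1849  → 57.9025
row 3: Σ corner-gray over 4 cells = 1631  → 51.0757
row 4: Σ corner-gray over 4 cells = 1629  → 51.0131
row 5: Σ corner-gray over 4 cells = 1439  → 45.0631
row 6: Σ corner-gray over 4 cells = 1647  → 51.5768
row 7: Σ corner-gray over 4 cells = 2234  → 69.9590
row 8: Σ corner-gray over 4 cells = 2301  → 72.0572
row 9: Σ corner-gray over 4 cells = 2252  → 70.5227
Σ rows: total corner-gray = 19694  → 616.7293 mm³


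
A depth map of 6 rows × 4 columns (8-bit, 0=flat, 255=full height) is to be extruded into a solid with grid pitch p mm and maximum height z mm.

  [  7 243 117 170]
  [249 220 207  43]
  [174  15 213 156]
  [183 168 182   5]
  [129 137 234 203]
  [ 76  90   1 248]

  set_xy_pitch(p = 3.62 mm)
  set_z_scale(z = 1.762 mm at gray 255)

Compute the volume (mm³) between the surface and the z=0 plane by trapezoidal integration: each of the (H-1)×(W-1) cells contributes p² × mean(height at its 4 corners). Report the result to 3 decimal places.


height_mm = gray/255 × 1.762; cell vol = 3.62² × mean(4 corners)
unit = 3.62² × 1.762 / (4×255) = 0.0226372 mm³ per gray-sum
row 0: Σ corner-gray over 3 cells = 2043  → 46.2478
row 1: Σ corner-gray over 3 cells = 1932  → 43.7351
row 2: Σ corner-gray over 3 cells = 1674  → 37.8947
row 3: Σ corner-gray over 3 cells = 1962  → 44.4142
row 4: Σ corner-gray over 3 cells = 1580  → 35.7668
Σ rows: total corner-gray = 9191  → 208.0586 mm³

208.059


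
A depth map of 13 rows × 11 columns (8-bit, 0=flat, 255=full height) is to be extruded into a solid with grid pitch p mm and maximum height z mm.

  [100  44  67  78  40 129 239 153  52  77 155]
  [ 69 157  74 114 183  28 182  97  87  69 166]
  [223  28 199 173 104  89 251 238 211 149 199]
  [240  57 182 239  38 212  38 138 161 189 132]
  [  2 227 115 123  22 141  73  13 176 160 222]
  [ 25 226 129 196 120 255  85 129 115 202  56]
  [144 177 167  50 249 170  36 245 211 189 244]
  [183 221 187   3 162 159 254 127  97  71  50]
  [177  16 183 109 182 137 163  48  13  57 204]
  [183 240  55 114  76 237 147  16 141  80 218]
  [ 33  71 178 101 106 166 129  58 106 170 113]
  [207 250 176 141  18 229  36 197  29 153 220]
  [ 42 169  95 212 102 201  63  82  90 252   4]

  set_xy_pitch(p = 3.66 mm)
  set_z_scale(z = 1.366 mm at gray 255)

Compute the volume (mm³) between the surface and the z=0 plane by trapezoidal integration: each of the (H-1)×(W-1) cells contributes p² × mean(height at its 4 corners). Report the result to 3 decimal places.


height_mm = gray/255 × 1.366; cell vol = 3.66² × mean(4 corners)
unit = 3.66² × 1.366 / (4×255) = 0.0179396 mm³ per gray-sum
row 0: Σ corner-gray over 10 cells = 4230  → 75.8845
row 1: Σ corner-gray over 10 cells = 5523  → 99.0804
row 2: Σ corner-gray over 10 cells = 6186  → 110.9744
row 3: Σ corner-gray over 10 cells = 5204  → 93.3577
row 4: Σ corner-gray over 10 cells = 5319  → 95.4207
row 5: Σ corner-gray over 10 cells = 6371  → 114.2932
row 6: Σ corner-gray over 10 cells = 6171  → 110.7053
row 7: Σ corner-gray over 10 cells = 4992  → 89.5545
row 8: Σ corner-gray over 10 cells = 4810  → 86.2895
row 9: Σ corner-gray over 10 cells = 4929  → 88.4243
row 10: Σ corner-gray over 10 cells = 5201  → 93.3038
row 11: Σ corner-gray over 10 cells = 5463  → 98.0040
Σ rows: total corner-gray = 64399  → 1155.2921 mm³

1155.292


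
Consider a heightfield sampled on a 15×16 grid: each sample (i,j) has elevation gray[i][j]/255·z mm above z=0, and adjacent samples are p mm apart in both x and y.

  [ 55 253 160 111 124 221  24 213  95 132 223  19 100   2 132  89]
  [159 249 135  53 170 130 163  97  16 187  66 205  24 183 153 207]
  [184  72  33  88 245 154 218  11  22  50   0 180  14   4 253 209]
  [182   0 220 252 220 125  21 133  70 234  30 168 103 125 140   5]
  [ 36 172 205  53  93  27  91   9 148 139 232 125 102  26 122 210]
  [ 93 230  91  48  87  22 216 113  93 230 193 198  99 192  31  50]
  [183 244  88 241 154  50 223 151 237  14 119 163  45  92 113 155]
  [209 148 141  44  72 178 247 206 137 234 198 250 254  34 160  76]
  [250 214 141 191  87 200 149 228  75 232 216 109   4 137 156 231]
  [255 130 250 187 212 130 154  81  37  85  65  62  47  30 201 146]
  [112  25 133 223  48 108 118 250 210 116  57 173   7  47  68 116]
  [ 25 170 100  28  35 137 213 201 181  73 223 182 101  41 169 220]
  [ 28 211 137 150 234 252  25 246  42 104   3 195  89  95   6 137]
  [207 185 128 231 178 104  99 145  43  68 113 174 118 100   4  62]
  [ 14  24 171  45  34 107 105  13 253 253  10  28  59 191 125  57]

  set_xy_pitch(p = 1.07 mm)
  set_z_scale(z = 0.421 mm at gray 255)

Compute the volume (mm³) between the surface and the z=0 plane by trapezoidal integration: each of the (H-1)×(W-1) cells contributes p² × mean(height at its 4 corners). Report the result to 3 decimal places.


height_mm = gray/255 × 0.421; cell vol = 1.07² × mean(4 corners)
unit = 1.07² × 0.421 / (4×255) = 0.000472552 mm³ per gray-sum
row 0: Σ corner-gray over 15 cells = 7790  → 3.6812
row 1: Σ corner-gray over 15 cells = 7109  → 3.3594
row 2: Σ corner-gray over 15 cells = 6950  → 3.2842
row 3: Σ corner-gray over 15 cells = 7203  → 3.4038
row 4: Σ corner-gray over 15 cells = 7163  → 3.3849
row 5: Σ corner-gray over 15 cells = 8035  → 3.7970
row 6: Σ corner-gray over 15 cells = 9097  → 4.2988
row 7: Σ corner-gray over 15 cells = 9650  → 4.5601
row 8: Σ corner-gray over 15 cells = 8502  → 4.0176
row 9: Σ corner-gray over 15 cells = 7137  → 3.3726
row 10: Σ corner-gray over 15 cells = 7347  → 3.4718
row 11: Σ corner-gray over 15 cells = 7696  → 3.6368
row 12: Σ corner-gray over 15 cells = 7392  → 3.4931
row 13: Σ corner-gray over 15 cells = 6556  → 3.0981
Σ rows: total corner-gray = 107627  → 50.8593 mm³

50.859


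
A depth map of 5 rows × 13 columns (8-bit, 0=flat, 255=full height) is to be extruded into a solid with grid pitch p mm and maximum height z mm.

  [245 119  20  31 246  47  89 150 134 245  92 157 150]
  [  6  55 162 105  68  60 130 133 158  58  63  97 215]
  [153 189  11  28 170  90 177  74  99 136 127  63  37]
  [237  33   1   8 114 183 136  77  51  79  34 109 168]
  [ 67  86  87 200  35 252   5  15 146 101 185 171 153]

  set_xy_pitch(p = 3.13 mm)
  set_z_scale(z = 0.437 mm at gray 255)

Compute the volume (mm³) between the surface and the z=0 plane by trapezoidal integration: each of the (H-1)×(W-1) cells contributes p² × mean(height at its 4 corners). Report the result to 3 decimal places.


83.044

height_mm = gray/255 × 0.437; cell vol = 3.13² × mean(4 corners)
unit = 3.13² × 0.437 / (4×255) = 0.0041973 mm³ per gray-sum
row 0: Σ corner-gray over 12 cells = 5454  → 22.8921
row 1: Σ corner-gray over 12 cells = 4917  → 20.6381
row 2: Σ corner-gray over 12 cells = 4573  → 19.1942
row 3: Σ corner-gray over 12 cells = 4841  → 20.3191
Σ rows: total corner-gray = 19785  → 83.0436 mm³


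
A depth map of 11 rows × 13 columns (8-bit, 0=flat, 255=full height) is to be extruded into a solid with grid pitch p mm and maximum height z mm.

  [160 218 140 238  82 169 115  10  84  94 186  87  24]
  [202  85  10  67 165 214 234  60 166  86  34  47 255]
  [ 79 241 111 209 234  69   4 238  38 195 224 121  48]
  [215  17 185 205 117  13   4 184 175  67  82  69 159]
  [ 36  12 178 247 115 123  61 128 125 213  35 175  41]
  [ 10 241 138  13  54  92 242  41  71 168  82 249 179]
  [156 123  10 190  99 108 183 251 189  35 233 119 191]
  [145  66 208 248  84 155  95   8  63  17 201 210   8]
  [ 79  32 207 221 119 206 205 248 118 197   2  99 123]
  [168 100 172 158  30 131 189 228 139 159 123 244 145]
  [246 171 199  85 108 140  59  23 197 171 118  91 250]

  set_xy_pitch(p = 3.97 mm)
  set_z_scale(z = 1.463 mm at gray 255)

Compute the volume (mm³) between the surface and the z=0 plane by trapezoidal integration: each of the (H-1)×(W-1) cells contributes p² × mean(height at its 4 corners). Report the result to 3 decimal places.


height_mm = gray/255 × 1.463; cell vol = 3.97² × mean(4 corners)
unit = 3.97² × 1.463 / (4×255) = 0.0226061 mm³ per gray-sum
row 0: Σ corner-gray over 12 cells = 5823  → 131.6352
row 1: Σ corner-gray over 12 cells = 6288  → 142.1470
row 2: Σ corner-gray over 12 cells = 6105  → 138.0101
row 3: Σ corner-gray over 12 cells = 5511  → 124.5821
row 4: Σ corner-gray over 12 cells = 5872  → 132.7429
row 5: Σ corner-gray over 12 cells = 6398  → 144.6337
row 6: Σ corner-gray over 12 cells = 6290  → 142.1922
row 7: Σ corner-gray over 12 cells = 6373  → 144.0685
row 8: Σ corner-gray over 12 cells = 7169  → 162.0630
row 9: Σ corner-gray over 12 cells = 6879  → 155.5072
Σ rows: total corner-gray = 62708  → 1417.5818 mm³

1417.582


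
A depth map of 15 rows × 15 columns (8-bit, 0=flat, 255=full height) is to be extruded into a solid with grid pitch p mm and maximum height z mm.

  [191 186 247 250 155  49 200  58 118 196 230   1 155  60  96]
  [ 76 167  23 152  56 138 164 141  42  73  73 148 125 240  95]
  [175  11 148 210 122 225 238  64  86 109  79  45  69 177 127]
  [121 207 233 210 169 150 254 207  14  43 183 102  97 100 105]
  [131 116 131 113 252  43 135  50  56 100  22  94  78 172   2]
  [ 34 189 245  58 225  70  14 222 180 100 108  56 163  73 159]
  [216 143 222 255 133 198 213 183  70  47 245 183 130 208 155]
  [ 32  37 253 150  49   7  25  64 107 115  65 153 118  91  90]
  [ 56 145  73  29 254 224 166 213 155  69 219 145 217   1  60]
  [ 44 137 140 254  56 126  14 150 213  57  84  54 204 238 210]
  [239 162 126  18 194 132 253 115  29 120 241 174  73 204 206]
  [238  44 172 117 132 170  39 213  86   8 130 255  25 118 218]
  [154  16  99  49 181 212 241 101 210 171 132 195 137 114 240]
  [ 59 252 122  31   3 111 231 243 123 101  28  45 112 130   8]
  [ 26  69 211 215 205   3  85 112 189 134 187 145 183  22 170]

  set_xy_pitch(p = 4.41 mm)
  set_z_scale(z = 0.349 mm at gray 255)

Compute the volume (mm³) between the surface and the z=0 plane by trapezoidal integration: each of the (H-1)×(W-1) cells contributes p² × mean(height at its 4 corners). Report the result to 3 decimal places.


height_mm = gray/255 × 0.349; cell vol = 4.41² × mean(4 corners)
unit = 4.41² × 0.349 / (4×255) = 0.0066543 mm³ per gray-sum
row 0: Σ corner-gray over 14 cells = 7352  → 48.9224
row 1: Σ corner-gray over 14 cells = 6723  → 44.7369
row 2: Σ corner-gray over 14 cells = 7632  → 50.7856
row 3: Σ corner-gray over 14 cells = 7021  → 46.7198
row 4: Σ corner-gray over 14 cells = 6456  → 42.9602
row 5: Σ corner-gray over 14 cells = 8430  → 56.0958
row 6: Σ corner-gray over 14 cells = 7421  → 49.3816
row 7: Σ corner-gray over 14 cells = 6526  → 43.4260
row 8: Σ corner-gray over 14 cells = 7644  → 50.8655
row 9: Σ corner-gray over 14 cells = 7835  → 52.1364
row 10: Σ corner-gray over 14 cells = 7601  → 50.5793
row 11: Σ corner-gray over 14 cells = 7584  → 50.4662
row 12: Σ corner-gray over 14 cells = 7241  → 48.1838
row 13: Σ corner-gray over 14 cells = 6847  → 45.5620
Σ rows: total corner-gray = 102313  → 680.8215 mm³

680.821


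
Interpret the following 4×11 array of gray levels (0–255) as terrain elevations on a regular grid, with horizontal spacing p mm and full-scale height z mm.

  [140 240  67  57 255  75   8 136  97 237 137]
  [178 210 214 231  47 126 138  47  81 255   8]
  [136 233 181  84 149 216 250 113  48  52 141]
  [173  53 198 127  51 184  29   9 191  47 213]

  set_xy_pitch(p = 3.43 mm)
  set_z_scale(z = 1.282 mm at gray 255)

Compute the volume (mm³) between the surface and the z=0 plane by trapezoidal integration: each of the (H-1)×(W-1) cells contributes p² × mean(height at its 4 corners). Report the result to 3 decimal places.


242.667

height_mm = gray/255 × 1.282; cell vol = 3.43² × mean(4 corners)
unit = 3.43² × 1.282 / (4×255) = 0.0147869 mm³ per gray-sum
row 0: Σ corner-gray over 10 cells = 5505  → 81.4017
row 1: Σ corner-gray over 10 cells = 5813  → 85.9560
row 2: Σ corner-gray over 10 cells = 5093  → 75.3095
Σ rows: total corner-gray = 16411  → 242.6672 mm³


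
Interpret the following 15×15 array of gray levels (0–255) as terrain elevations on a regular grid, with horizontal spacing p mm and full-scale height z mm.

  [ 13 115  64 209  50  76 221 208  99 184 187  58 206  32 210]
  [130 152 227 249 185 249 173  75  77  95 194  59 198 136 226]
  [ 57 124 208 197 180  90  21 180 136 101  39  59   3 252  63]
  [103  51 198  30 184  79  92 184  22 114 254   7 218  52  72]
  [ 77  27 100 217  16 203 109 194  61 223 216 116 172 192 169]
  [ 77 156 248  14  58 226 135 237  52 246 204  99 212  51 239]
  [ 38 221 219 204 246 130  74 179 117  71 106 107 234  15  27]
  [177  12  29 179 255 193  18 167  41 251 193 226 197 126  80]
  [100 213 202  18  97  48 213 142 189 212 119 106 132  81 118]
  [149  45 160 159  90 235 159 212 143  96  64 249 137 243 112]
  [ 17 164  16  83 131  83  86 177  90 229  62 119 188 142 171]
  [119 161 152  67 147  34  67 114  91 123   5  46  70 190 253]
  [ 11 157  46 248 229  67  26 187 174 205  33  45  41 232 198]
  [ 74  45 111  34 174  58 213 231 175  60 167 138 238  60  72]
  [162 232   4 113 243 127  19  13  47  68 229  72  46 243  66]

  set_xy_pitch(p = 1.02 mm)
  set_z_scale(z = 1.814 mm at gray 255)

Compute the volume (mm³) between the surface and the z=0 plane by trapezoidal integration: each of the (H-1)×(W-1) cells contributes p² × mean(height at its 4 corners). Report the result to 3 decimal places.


191.635

height_mm = gray/255 × 1.814; cell vol = 1.02² × mean(4 corners)
unit = 1.02² × 1.814 / (4×255) = 0.00185028 mm³ per gray-sum
row 0: Σ corner-gray over 14 cells = 8135  → 15.0520
row 1: Σ corner-gray over 14 cells = 7794  → 14.4211
row 2: Σ corner-gray over 14 cells = 6445  → 11.9251
row 3: Σ corner-gray over 14 cells = 7083  → 13.1055
row 4: Σ corner-gray over 14 cells = 8130  → 15.0428
row 5: Σ corner-gray over 14 cells = 8103  → 14.9928
row 6: Σ corner-gray over 14 cells = 7942  → 14.6949
row 7: Σ corner-gray over 14 cells = 7793  → 14.4192
row 8: Σ corner-gray over 14 cells = 8007  → 14.8152
row 9: Σ corner-gray over 14 cells = 7573  → 14.0122
row 10: Σ corner-gray over 14 cells = 6234  → 11.5346
row 11: Σ corner-gray over 14 cells = 6495  → 12.0176
row 12: Σ corner-gray over 14 cells = 7143  → 13.2166
row 13: Σ corner-gray over 14 cells = 6694  → 12.3858
Σ rows: total corner-gray = 103571  → 191.6353 mm³


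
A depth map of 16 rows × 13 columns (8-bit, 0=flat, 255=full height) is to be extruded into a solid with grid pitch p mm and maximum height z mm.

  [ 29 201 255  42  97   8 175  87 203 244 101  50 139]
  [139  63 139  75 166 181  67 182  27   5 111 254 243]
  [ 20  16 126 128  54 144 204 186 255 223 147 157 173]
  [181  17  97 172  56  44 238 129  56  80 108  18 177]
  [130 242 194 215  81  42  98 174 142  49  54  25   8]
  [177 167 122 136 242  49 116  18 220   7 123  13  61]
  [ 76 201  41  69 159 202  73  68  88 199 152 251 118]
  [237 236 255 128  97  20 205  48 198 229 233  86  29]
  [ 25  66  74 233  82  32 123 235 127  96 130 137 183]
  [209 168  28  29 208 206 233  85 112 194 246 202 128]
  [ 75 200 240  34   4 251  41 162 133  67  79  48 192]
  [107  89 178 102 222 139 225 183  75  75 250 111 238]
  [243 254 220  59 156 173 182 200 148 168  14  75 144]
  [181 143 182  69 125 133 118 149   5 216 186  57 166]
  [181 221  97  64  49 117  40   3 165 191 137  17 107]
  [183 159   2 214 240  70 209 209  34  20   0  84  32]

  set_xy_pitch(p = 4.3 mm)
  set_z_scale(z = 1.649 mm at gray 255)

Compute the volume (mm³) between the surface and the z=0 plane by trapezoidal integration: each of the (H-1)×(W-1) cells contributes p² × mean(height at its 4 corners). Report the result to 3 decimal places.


2774.083

height_mm = gray/255 × 1.649; cell vol = 4.3² × mean(4 corners)
unit = 4.3² × 1.649 / (4×255) = 0.0298922 mm³ per gray-sum
row 0: Σ corner-gray over 12 cells = 6016  → 179.8313
row 1: Σ corner-gray over 12 cells = 6395  → 191.1604
row 2: Σ corner-gray over 12 cells = 5861  → 175.1980
row 3: Σ corner-gray over 12 cells = 5158  → 154.1838
row 4: Σ corner-gray over 12 cells = 5434  → 162.4340
row 5: Σ corner-gray over 12 cells = 5864  → 175.2877
row 6: Σ corner-gray over 12 cells = 6936  → 207.3321
row 7: Σ corner-gray over 12 cells = 6614  → 197.7068
row 8: Σ corner-gray over 12 cells = 6637  → 198.3943
row 9: Σ corner-gray over 12 cells = 6544  → 195.6143
row 10: Σ corner-gray over 12 cells = 6428  → 192.1468
row 11: Σ corner-gray over 12 cells = 7328  → 219.0498
row 12: Σ corner-gray over 12 cells = 6798  → 203.2069
row 13: Σ corner-gray over 12 cells = 5603  → 167.4858
row 14: Σ corner-gray over 12 cells = 5187  → 155.0507
Σ rows: total corner-gray = 92803  → 2774.0827 mm³


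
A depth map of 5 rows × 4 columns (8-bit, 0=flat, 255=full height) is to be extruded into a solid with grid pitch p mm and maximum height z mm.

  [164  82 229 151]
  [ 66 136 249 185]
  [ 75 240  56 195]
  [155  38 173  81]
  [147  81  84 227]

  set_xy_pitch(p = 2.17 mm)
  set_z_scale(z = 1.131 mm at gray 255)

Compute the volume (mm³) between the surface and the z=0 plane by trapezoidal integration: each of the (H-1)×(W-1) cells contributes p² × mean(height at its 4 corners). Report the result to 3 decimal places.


35.103

height_mm = gray/255 × 1.131; cell vol = 2.17² × mean(4 corners)
unit = 2.17² × 1.131 / (4×255) = 0.00522134 mm³ per gray-sum
row 0: Σ corner-gray over 3 cells = 1958  → 10.2234
row 1: Σ corner-gray over 3 cells = 1883  → 9.8318
row 2: Σ corner-gray over 3 cells = 1520  → 7.9364
row 3: Σ corner-gray over 3 cells = 1362  → 7.1115
Σ rows: total corner-gray = 6723  → 35.1031 mm³


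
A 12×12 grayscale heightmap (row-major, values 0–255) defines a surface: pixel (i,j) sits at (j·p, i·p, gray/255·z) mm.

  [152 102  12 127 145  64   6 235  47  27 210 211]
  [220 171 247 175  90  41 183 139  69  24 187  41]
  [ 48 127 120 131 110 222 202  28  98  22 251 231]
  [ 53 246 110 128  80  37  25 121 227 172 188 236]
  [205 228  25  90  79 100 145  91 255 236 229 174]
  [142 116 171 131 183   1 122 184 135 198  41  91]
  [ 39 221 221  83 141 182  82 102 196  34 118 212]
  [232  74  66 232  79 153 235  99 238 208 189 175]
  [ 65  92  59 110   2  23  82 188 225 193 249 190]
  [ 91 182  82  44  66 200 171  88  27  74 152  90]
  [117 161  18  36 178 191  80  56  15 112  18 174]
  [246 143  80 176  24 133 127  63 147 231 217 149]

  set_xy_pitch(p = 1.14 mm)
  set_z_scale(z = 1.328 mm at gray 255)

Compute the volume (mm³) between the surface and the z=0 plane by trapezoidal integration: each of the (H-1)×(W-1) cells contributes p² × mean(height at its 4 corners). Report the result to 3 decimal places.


height_mm = gray/255 × 1.328; cell vol = 1.14² × mean(4 corners)
unit = 1.14² × 1.328 / (4×255) = 0.00169203 mm³ per gray-sum
row 0: Σ corner-gray over 11 cells = 5226  → 8.8425
row 1: Σ corner-gray over 11 cells = 5814  → 9.8375
row 2: Σ corner-gray over 11 cells = 5858  → 9.9119
row 3: Σ corner-gray over 11 cells = 6292  → 10.6462
row 4: Σ corner-gray over 11 cells = 6132  → 10.3755
row 5: Σ corner-gray over 11 cells = 5808  → 9.8273
row 6: Σ corner-gray over 11 cells = 6564  → 11.1065
row 7: Σ corner-gray over 11 cells = 6254  → 10.5819
row 8: Σ corner-gray over 11 cells = 5054  → 8.5515
row 9: Σ corner-gray over 11 cells = 4374  → 7.4009
row 10: Σ corner-gray over 11 cells = 5098  → 8.6260
Σ rows: total corner-gray = 62474  → 105.7078 mm³

105.708


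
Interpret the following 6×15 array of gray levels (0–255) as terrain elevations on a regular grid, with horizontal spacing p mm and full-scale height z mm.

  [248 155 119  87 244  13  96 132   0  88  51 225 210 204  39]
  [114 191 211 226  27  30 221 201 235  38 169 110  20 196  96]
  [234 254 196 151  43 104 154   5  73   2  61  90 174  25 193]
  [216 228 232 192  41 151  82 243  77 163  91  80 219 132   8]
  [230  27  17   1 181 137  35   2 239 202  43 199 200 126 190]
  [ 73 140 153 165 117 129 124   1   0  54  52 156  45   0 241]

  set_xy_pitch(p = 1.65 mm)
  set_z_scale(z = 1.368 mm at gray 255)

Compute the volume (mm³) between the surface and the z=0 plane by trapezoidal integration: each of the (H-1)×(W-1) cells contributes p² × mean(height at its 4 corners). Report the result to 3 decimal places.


127.326

height_mm = gray/255 × 1.368; cell vol = 1.65² × mean(4 corners)
unit = 1.65² × 1.368 / (4×255) = 0.00365135 mm³ per gray-sum
row 0: Σ corner-gray over 14 cells = 7495  → 27.3669
row 1: Σ corner-gray over 14 cells = 7051  → 25.7457
row 2: Σ corner-gray over 14 cells = 7177  → 26.2058
row 3: Σ corner-gray over 14 cells = 7324  → 26.7425
row 4: Σ corner-gray over 14 cells = 5824  → 21.2655
Σ rows: total corner-gray = 34871  → 127.3263 mm³


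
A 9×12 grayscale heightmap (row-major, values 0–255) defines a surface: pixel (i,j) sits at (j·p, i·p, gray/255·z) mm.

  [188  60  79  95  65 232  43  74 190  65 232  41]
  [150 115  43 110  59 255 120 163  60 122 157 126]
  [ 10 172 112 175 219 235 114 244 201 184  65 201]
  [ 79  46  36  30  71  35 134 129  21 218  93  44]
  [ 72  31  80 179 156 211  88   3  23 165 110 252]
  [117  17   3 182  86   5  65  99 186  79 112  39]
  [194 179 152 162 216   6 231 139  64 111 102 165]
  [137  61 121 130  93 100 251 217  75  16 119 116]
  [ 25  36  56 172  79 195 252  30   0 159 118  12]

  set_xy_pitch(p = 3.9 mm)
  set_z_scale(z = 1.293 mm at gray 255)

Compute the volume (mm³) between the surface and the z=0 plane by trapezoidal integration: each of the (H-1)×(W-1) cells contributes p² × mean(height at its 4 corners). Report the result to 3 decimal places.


height_mm = gray/255 × 1.293; cell vol = 3.9² × mean(4 corners)
unit = 3.9² × 1.293 / (4×255) = 0.0192809 mm³ per gray-sum
row 0: Σ corner-gray over 11 cells = 5183  → 99.9330
row 1: Σ corner-gray over 11 cells = 6337  → 122.1831
row 2: Σ corner-gray over 11 cells = 5402  → 104.1555
row 3: Σ corner-gray over 11 cells = 4165  → 80.3050
row 4: Σ corner-gray over 11 cells = 4240  → 81.7511
row 5: Σ corner-gray over 11 cells = 4907  → 94.6114
row 6: Σ corner-gray over 11 cells = 5702  → 109.9398
row 7: Σ corner-gray over 11 cells = 4850  → 93.5124
Σ rows: total corner-gray = 40786  → 786.3913 mm³

786.391


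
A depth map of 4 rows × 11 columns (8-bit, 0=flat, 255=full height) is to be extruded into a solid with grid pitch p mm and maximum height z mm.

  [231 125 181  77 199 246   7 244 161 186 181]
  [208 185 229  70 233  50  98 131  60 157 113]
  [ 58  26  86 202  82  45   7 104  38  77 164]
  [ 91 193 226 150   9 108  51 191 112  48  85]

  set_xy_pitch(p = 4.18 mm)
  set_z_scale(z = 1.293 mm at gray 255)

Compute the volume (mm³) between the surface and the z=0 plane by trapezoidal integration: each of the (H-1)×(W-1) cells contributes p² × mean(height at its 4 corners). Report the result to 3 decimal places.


315.001

height_mm = gray/255 × 1.293; cell vol = 4.18² × mean(4 corners)
unit = 4.18² × 1.293 / (4×255) = 0.0221488 mm³ per gray-sum
row 0: Σ corner-gray over 10 cells = 6011  → 133.1367
row 1: Σ corner-gray over 10 cells = 4303  → 95.3064
row 2: Σ corner-gray over 10 cells = 3908  → 86.5577
Σ rows: total corner-gray = 14222  → 315.0008 mm³


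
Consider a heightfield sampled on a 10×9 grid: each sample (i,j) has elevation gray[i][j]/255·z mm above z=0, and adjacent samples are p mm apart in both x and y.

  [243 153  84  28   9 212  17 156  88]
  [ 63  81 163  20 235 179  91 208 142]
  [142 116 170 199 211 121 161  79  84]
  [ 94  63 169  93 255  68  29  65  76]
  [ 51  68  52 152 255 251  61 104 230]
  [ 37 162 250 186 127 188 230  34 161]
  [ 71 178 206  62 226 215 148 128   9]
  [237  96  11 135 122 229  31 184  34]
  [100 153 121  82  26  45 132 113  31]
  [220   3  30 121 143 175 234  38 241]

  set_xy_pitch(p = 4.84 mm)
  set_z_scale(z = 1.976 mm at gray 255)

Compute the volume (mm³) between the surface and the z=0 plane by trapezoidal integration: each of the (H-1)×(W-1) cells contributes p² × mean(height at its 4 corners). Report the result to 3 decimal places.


height_mm = gray/255 × 1.976; cell vol = 4.84² × mean(4 corners)
unit = 4.84² × 1.976 / (4×255) = 0.0453814 mm³ per gray-sum
row 0: Σ corner-gray over 8 cells = 3808  → 172.8122
row 1: Σ corner-gray over 8 cells = 4499  → 204.1707
row 2: Σ corner-gray over 8 cells = 3994  → 181.2531
row 3: Σ corner-gray over 8 cells = 3821  → 173.4022
row 4: Σ corner-gray over 8 cells = 4719  → 214.1546
row 5: Σ corner-gray over 8 cells = 4958  → 225.0008
row 6: Σ corner-gray over 8 cells = 4293  → 194.8222
row 7: Σ corner-gray over 8 cells = 3362  → 152.5721
row 8: Σ corner-gray over 8 cells = 3424  → 155.3858
Σ rows: total corner-gray = 36878  → 1673.5737 mm³

1673.574


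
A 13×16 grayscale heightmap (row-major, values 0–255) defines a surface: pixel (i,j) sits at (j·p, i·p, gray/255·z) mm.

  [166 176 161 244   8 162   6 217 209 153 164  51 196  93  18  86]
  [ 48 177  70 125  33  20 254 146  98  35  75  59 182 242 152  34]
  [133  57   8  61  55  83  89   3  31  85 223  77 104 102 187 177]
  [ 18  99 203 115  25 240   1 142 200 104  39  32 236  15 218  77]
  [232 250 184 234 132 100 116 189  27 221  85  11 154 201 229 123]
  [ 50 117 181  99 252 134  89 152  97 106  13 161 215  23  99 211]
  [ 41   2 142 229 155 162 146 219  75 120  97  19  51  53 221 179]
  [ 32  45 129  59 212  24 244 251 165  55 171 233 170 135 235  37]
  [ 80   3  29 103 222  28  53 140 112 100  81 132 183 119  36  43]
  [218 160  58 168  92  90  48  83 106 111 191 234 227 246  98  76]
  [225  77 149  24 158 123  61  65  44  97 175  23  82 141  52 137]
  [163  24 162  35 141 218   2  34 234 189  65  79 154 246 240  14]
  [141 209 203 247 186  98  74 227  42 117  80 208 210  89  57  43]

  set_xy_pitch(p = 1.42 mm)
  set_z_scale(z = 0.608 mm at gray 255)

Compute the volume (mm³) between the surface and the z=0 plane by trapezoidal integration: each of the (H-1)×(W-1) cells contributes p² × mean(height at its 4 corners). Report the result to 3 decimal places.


height_mm = gray/255 × 0.608; cell vol = 1.42² × mean(4 corners)
unit = 1.42² × 0.608 / (4×255) = 0.00120193 mm³ per gray-sum
row 0: Σ corner-gray over 15 cells = 7386  → 8.8775
row 1: Σ corner-gray over 15 cells = 6058  → 7.2813
row 2: Σ corner-gray over 15 cells = 6073  → 7.2993
row 3: Σ corner-gray over 15 cells = 8054  → 9.6804
row 4: Σ corner-gray over 15 cells = 8358  → 10.0458
row 5: Σ corner-gray over 15 cells = 7339  → 8.8210
row 6: Σ corner-gray over 15 cells = 7927  → 9.5277
row 7: Σ corner-gray over 15 cells = 7130  → 8.5698
row 8: Σ corner-gray over 15 cells = 6923  → 8.3210
row 9: Σ corner-gray over 15 cells = 7022  → 8.4400
row 10: Σ corner-gray over 15 cells = 6727  → 8.0854
row 11: Σ corner-gray over 15 cells = 8101  → 9.7369
Σ rows: total corner-gray = 87098  → 104.6859 mm³

104.686


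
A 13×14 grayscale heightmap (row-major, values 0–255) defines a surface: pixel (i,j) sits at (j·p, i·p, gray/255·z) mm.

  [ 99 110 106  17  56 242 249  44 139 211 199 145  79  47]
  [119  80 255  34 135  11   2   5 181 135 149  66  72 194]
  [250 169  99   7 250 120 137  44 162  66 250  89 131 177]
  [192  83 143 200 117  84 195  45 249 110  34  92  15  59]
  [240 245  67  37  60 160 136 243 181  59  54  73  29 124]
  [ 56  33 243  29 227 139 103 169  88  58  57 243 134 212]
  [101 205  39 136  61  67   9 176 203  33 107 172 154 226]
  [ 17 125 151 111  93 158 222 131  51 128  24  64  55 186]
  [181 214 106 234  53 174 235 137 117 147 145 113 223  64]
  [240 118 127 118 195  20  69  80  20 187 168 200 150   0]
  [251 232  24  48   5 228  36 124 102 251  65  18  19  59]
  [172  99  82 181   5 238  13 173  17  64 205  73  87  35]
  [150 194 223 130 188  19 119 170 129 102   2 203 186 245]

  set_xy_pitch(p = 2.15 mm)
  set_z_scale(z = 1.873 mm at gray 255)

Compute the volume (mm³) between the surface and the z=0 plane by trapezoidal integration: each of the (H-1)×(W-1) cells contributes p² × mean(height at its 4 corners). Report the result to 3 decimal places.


height_mm = gray/255 × 1.873; cell vol = 2.15² × mean(4 corners)
unit = 2.15² × 1.873 / (4×255) = 0.00848818 mm³ per gray-sum
row 0: Σ corner-gray over 13 cells = 5903  → 50.1057
row 1: Σ corner-gray over 13 cells = 6038  → 51.2516
row 2: Σ corner-gray over 13 cells = 6460  → 54.8336
row 3: Σ corner-gray over 13 cells = 6037  → 51.2431
row 4: Σ corner-gray over 13 cells = 6366  → 54.0357
row 5: Σ corner-gray over 13 cells = 6365  → 54.0273
row 6: Σ corner-gray over 13 cells = 5880  → 49.9105
row 7: Σ corner-gray over 13 cells = 6870  → 58.3138
row 8: Σ corner-gray over 13 cells = 7185  → 60.9876
row 9: Σ corner-gray over 13 cells = 5758  → 48.8749
row 10: Σ corner-gray over 13 cells = 5295  → 44.9449
row 11: Σ corner-gray over 13 cells = 6406  → 54.3753
Σ rows: total corner-gray = 74563  → 632.9041 mm³

632.904


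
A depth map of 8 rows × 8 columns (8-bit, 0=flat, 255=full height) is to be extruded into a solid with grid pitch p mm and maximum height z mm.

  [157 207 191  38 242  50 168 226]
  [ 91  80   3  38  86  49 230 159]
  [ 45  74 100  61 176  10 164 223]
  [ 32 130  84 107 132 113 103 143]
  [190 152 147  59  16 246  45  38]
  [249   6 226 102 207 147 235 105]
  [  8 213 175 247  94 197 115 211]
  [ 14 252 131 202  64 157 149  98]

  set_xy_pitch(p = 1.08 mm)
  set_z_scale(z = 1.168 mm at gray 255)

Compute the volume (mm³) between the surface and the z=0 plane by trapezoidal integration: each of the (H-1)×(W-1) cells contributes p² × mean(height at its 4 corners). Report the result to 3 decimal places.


height_mm = gray/255 × 1.168; cell vol = 1.08² × mean(4 corners)
unit = 1.08² × 1.168 / (4×255) = 0.00133564 mm³ per gray-sum
row 0: Σ corner-gray over 7 cells = 3397  → 4.5372
row 1: Σ corner-gray over 7 cells = 2660  → 3.5528
row 2: Σ corner-gray over 7 cells = 2951  → 3.9415
row 3: Σ corner-gray over 7 cells = 3071  → 4.1018
row 4: Σ corner-gray over 7 cells = 3758  → 5.0193
row 5: Σ corner-gray over 7 cells = 4501  → 6.0117
row 6: Σ corner-gray over 7 cells = 4323  → 5.7740
Σ rows: total corner-gray = 24661  → 32.9383 mm³

32.938


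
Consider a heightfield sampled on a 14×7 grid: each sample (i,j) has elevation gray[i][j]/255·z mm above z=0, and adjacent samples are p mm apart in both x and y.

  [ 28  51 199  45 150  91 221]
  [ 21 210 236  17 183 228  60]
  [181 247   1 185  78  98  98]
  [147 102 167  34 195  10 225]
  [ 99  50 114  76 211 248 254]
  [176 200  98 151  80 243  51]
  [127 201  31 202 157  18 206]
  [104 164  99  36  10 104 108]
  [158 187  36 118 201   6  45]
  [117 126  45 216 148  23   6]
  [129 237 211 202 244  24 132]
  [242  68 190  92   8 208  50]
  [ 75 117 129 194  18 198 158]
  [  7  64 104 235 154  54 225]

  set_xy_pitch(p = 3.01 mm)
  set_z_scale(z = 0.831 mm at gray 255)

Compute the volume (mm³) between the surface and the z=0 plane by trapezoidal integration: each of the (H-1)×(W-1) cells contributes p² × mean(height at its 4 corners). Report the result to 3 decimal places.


height_mm = gray/255 × 0.831; cell vol = 3.01² × mean(4 corners)
unit = 3.01² × 0.831 / (4×255) = 0.00738132 mm³ per gray-sum
row 0: Σ corner-gray over 6 cells = 3150  → 23.2511
row 1: Σ corner-gray over 6 cells = 3326  → 24.5503
row 2: Σ corner-gray over 6 cells = 2885  → 21.2951
row 3: Σ corner-gray over 6 cells = 3139  → 23.1700
row 4: Σ corner-gray over 6 cells = 3522  → 25.9970
row 5: Σ corner-gray over 6 cells = 3322  → 24.5207
row 6: Σ corner-gray over 6 cells = 2589  → 19.1102
row 7: Σ corner-gray over 6 cells = 2337  → 17.2501
row 8: Σ corner-gray over 6 cells = 2538  → 18.7338
row 9: Σ corner-gray over 6 cells = 3336  → 24.6241
row 10: Σ corner-gray over 6 cells = 3521  → 25.9896
row 11: Σ corner-gray over 6 cells = 2969  → 21.9151
row 12: Σ corner-gray over 6 cells = 2999  → 22.1366
Σ rows: total corner-gray = 39633  → 292.5437 mm³

292.544


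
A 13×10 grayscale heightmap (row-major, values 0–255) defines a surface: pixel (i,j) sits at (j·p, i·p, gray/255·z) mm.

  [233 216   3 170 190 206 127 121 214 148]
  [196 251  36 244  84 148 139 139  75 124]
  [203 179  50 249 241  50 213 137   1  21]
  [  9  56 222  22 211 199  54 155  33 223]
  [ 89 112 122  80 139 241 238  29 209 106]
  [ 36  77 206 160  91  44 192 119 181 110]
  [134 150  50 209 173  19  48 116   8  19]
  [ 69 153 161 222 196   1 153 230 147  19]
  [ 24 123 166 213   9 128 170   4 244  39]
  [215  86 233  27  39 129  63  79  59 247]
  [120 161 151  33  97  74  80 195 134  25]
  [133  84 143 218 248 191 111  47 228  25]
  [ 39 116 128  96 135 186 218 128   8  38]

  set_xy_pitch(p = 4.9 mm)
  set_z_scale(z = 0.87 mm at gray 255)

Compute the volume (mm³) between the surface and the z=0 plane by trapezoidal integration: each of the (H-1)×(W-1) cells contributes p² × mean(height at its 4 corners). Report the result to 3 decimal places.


height_mm = gray/255 × 0.87; cell vol = 4.9² × mean(4 corners)
unit = 4.9² × 0.87 / (4×255) = 0.0204791 mm³ per gray-sum
row 0: Σ corner-gray over 9 cells = 5427  → 111.1402
row 1: Σ corner-gray over 9 cells = 5016  → 102.7233
row 2: Σ corner-gray over 9 cells = 4600  → 94.2039
row 3: Σ corner-gray over 9 cells = 4671  → 95.6580
row 4: Σ corner-gray over 9 cells = 4821  → 98.7298
row 5: Σ corner-gray over 9 cells = 3985  → 81.6093
row 6: Σ corner-gray over 9 cells = 4313  → 88.3264
row 7: Σ corner-gray over 9 cells = 4791  → 98.1155
row 8: Σ corner-gray over 9 cells = 4069  → 83.3295
row 9: Σ corner-gray over 9 cells = 3887  → 79.6023
row 10: Σ corner-gray over 9 cells = 4693  → 96.1085
row 11: Σ corner-gray over 9 cells = 4805  → 98.4022
Σ rows: total corner-gray = 55078  → 1127.9488 mm³

1127.949


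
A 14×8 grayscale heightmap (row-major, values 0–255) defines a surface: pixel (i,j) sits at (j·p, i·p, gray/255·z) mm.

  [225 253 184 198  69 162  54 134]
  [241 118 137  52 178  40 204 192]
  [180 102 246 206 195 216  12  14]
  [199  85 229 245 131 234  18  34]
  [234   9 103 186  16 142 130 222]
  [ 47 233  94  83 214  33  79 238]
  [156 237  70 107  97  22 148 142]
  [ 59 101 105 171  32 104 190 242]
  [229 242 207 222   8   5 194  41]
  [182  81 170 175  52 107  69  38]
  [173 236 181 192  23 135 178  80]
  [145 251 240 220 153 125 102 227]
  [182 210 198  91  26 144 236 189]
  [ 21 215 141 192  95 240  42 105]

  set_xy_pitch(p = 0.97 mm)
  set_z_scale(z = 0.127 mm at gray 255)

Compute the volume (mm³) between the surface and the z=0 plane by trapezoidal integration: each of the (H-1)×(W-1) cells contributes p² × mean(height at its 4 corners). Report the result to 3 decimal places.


5.958

height_mm = gray/255 × 0.127; cell vol = 0.97² × mean(4 corners)
unit = 0.97² × 0.127 / (4×255) = 0.000117151 mm³ per gray-sum
row 0: Σ corner-gray over 7 cells = 4090  → 0.4791
row 1: Σ corner-gray over 7 cells = 4039  → 0.4732
row 2: Σ corner-gray over 7 cells = 4265  → 0.4997
row 3: Σ corner-gray over 7 cells = 3745  → 0.4387
row 4: Σ corner-gray over 7 cells = 3385  → 0.3966
row 5: Σ corner-gray over 7 cells = 3417  → 0.4003
row 6: Σ corner-gray over 7 cells = 3367  → 0.3944
row 7: Σ corner-gray over 7 cells = 3733  → 0.4373
row 8: Σ corner-gray over 7 cells = 3554  → 0.4164
row 9: Σ corner-gray over 7 cells = 3671  → 0.4301
row 10: Σ corner-gray over 7 cells = 4697  → 0.5503
row 11: Σ corner-gray over 7 cells = 4735  → 0.5547
row 12: Σ corner-gray over 7 cells = 4157  → 0.4870
Σ rows: total corner-gray = 50855  → 5.9577 mm³


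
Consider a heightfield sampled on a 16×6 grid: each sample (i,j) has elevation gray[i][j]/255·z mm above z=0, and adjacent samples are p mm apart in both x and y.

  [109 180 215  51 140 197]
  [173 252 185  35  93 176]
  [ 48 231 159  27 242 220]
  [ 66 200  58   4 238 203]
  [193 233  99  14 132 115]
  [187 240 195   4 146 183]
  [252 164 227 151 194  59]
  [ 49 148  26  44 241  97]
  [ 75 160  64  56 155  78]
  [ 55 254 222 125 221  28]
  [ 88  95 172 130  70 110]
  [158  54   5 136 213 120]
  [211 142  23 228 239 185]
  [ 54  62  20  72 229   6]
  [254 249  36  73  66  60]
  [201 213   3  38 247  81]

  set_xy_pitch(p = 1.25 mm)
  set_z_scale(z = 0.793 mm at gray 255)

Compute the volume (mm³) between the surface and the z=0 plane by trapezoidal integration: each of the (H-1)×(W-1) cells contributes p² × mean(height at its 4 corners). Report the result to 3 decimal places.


height_mm = gray/255 × 0.793; cell vol = 1.25² × mean(4 corners)
unit = 1.25² × 0.793 / (4×255) = 0.00121477 mm³ per gray-sum
row 0: Σ corner-gray over 5 cells = 2957  → 3.5921
row 1: Σ corner-gray over 5 cells = 3065  → 3.7233
row 2: Σ corner-gray over 5 cells = 2855  → 3.4682
row 3: Σ corner-gray over 5 cells = 2533  → 3.0770
row 4: Σ corner-gray over 5 cells = 2804  → 3.4062
row 5: Σ corner-gray over 5 cells = 3323  → 4.0367
row 6: Σ corner-gray over 5 cells = 2847  → 3.4584
row 7: Σ corner-gray over 5 cells = 2087  → 2.5352
row 8: Σ corner-gray over 5 cells = 2750  → 3.3406
row 9: Σ corner-gray over 5 cells = 2859  → 3.4730
row 10: Σ corner-gray over 5 cells = 2226  → 2.7041
row 11: Σ corner-gray over 5 cells = 2754  → 3.3455
row 12: Σ corner-gray over 5 cells = 2486  → 3.0199
row 13: Σ corner-gray over 5 cells = 1988  → 2.4150
row 14: Σ corner-gray over 5 cells = 2446  → 2.9713
Σ rows: total corner-gray = 39980  → 48.5664 mm³

48.566
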